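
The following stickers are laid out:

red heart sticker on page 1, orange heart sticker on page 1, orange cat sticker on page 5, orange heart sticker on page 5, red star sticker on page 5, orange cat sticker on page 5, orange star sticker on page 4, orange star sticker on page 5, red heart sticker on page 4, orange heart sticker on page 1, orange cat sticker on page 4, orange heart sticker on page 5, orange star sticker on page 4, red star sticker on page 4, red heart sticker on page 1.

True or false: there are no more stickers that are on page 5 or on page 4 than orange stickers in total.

|stickers on page 5 or on page 4| = 11.
|orange stickers| = 10.
The claim requires 11 ≤ 10, which does not hold.

False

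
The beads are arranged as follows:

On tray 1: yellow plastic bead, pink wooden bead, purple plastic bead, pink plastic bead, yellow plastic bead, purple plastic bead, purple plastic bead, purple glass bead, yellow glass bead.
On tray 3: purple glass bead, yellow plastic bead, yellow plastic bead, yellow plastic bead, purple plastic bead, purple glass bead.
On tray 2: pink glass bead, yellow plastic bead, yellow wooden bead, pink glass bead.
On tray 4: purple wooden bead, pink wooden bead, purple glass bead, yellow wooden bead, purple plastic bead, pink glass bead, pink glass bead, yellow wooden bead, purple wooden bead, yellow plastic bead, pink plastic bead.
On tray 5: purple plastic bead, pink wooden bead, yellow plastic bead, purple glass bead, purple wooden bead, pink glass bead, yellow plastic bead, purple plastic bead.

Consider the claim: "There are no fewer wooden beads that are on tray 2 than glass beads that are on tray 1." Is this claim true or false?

False

There is 1 wooden bead on tray 2.
There are 2 glass beads on tray 1.
The claim requires 1 ≥ 2, which does not hold.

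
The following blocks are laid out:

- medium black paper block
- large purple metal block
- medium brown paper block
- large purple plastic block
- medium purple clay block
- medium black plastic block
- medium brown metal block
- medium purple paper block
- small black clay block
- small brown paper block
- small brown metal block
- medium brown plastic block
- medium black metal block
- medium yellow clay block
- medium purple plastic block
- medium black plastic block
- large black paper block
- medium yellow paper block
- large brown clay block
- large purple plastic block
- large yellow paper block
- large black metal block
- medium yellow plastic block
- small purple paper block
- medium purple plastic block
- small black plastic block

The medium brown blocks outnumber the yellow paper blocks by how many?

medium brown blocks: 3.
yellow paper blocks: 2.
3 − 2 = 1.

1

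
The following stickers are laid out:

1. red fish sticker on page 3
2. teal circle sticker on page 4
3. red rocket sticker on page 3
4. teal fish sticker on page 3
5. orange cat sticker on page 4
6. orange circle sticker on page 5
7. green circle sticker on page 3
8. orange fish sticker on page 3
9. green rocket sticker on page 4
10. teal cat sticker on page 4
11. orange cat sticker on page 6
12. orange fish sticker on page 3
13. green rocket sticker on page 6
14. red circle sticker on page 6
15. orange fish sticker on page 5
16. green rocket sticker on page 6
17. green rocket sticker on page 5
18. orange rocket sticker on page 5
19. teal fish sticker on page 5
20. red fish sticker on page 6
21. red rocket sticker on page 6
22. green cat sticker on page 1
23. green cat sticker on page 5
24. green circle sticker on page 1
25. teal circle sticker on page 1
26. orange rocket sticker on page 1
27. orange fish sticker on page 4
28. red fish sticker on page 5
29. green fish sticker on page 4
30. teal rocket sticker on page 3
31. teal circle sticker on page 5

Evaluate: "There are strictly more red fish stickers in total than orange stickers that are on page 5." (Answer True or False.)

red fish stickers: 3.
orange stickers on page 5: 3.
The claim requires 3 > 3, which does not hold.

False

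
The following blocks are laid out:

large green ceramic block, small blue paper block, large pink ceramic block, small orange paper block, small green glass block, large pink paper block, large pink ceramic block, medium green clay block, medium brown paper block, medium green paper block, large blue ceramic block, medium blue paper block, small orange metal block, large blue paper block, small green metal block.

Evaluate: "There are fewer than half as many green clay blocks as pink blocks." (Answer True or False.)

green clay blocks: 1.
pink blocks: 3.
The claim requires 2 × 1 = 2 < 3, which holds.

True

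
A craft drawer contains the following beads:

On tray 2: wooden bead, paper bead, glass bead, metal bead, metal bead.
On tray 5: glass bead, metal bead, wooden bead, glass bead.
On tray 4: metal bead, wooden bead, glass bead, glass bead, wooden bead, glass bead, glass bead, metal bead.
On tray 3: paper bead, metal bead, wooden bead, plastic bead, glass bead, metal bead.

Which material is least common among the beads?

Counts by material: glass 8, metal 7, wooden 5, paper 2, plastic 1.
The minimum is 1, held uniquely by plastic.

plastic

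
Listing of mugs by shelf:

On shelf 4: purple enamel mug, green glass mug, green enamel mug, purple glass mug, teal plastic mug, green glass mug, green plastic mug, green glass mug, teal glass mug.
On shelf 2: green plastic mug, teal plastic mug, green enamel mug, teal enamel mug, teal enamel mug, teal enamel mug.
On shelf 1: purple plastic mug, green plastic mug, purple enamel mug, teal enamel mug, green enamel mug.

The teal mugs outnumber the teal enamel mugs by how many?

3

teal mugs: 7.
teal enamel mugs: 4.
7 − 4 = 3.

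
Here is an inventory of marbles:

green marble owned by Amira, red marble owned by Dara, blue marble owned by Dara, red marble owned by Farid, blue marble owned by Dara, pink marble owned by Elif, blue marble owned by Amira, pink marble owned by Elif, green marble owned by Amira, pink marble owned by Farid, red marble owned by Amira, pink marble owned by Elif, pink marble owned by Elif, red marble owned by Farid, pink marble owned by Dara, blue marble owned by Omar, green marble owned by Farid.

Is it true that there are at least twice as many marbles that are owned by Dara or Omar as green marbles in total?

False

|marbles owned by Dara or Omar| = 5.
|green marbles| = 3.
The claim requires 5 ≥ 2 × 3 = 6, which does not hold.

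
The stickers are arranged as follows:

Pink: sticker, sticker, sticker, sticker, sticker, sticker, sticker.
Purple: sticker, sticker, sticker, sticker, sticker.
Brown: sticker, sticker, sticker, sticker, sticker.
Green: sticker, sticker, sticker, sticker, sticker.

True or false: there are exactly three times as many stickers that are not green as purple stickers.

False

There are 17 stickers that are not green.
There are 5 purple stickers.
The claim requires 17 = 3 × 5 = 15, which does not hold.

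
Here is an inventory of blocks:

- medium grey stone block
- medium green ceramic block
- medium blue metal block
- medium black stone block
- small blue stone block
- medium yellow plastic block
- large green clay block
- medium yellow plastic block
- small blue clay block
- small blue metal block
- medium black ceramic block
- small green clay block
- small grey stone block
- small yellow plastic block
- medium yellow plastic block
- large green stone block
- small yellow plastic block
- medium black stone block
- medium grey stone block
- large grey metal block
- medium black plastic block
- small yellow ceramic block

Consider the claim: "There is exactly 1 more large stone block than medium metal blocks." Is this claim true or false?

False

|large stone blocks| = 1.
|medium metal blocks| = 1.
The claim requires 1 − 1 (= 0) to equal 1, which does not hold.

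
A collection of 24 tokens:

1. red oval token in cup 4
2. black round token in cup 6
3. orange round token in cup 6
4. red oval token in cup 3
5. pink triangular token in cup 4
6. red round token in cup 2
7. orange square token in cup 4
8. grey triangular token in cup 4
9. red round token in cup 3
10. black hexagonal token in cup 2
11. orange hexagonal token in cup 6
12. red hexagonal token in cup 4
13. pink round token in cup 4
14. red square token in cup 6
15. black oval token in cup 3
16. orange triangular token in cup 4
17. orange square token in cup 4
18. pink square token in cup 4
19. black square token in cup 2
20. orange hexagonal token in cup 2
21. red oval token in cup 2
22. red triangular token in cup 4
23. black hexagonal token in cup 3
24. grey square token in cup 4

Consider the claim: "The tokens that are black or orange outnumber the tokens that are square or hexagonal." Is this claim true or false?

False

|tokens that are black or orange| = 11.
|tokens that are square or hexagonal| = 11.
The claim requires 11 > 11, which does not hold.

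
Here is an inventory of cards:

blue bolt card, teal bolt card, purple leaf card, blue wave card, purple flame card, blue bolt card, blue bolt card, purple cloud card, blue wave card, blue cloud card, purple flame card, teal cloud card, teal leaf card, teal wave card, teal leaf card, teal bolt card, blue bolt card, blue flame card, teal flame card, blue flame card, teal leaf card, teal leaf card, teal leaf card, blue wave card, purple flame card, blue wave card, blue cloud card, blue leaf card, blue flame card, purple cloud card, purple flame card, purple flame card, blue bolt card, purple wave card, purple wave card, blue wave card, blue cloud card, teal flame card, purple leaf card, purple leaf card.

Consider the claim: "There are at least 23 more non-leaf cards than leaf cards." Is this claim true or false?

non-leaf cards: 31.
leaf cards: 9.
The claim requires 31 − 9 = 22 ≥ 23, which does not hold.

False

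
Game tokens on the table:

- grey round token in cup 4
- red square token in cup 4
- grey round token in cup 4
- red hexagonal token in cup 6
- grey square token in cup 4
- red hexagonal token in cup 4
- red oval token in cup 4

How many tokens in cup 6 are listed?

1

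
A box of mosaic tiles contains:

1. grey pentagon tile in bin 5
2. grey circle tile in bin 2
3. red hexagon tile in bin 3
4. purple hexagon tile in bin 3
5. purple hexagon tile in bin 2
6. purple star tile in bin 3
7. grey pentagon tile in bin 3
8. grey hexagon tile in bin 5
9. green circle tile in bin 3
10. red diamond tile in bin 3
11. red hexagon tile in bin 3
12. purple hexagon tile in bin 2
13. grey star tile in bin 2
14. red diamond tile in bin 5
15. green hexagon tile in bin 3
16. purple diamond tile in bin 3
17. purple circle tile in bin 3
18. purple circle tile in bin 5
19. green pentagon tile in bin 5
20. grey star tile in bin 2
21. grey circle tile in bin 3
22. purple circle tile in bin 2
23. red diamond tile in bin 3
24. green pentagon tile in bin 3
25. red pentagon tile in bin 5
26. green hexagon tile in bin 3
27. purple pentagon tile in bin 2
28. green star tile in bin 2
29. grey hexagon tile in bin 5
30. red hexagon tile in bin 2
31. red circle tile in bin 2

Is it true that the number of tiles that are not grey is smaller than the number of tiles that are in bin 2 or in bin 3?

There are 23 tiles that are not grey.
There are 24 tiles in bin 2 or in bin 3.
The claim requires 23 < 24, which holds.

True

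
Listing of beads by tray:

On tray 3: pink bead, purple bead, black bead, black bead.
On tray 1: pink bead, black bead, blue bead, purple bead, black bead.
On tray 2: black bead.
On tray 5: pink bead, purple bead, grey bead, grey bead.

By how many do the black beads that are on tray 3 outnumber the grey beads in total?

black beads on tray 3: 2.
grey beads: 2.
2 − 2 = 0.

0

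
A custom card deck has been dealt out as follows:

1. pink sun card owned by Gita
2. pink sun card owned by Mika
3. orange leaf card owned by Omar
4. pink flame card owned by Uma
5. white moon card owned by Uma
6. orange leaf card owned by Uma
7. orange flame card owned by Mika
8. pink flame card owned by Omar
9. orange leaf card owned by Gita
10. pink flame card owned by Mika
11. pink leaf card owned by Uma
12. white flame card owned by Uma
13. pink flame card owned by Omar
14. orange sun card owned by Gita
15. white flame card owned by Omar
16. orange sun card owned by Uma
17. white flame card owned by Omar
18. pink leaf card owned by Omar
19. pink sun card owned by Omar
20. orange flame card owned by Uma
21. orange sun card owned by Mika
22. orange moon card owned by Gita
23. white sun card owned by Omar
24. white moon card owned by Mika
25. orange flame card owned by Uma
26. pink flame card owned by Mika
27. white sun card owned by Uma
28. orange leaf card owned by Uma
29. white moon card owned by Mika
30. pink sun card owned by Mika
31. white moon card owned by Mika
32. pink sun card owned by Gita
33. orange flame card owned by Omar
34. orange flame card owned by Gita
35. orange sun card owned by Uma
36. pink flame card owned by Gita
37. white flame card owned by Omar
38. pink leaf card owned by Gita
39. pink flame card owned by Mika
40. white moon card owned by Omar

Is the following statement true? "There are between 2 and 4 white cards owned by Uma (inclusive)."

white cards owned by Uma: 3.
The claim requires 2 ≤ 3 ≤ 4, which holds.

True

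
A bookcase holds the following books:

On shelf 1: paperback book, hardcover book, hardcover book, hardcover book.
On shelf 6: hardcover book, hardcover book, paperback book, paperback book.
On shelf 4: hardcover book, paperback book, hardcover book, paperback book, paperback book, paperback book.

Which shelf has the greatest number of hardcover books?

shelf 1

Counts by shelf (restricted to hardcover books): shelf 1→3, shelf 6→2, shelf 4→2.
The maximum is 3, held uniquely by shelf 1.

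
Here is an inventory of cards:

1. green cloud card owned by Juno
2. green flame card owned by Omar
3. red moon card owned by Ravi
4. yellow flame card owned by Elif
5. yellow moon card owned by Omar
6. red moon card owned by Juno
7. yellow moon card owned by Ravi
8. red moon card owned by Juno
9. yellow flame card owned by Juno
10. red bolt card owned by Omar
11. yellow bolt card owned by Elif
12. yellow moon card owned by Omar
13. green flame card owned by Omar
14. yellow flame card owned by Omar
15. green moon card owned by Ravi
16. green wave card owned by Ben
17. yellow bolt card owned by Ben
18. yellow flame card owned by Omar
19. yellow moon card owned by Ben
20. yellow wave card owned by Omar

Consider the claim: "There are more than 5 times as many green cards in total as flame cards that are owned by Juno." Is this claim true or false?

There are 5 green cards.
Count of flame cards owned by Juno: 1.
The claim requires 5 > 5 × 1 = 5, which does not hold.

False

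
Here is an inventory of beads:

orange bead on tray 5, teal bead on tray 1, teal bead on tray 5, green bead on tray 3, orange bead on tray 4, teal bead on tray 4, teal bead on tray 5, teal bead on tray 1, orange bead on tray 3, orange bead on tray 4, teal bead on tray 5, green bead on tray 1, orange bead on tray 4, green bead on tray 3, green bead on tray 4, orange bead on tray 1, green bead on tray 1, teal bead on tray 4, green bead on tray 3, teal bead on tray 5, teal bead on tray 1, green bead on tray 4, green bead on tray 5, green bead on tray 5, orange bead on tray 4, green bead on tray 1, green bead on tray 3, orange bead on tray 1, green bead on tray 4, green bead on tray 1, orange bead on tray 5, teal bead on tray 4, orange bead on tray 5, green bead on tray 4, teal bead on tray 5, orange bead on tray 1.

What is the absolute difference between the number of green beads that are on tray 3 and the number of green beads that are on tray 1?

green beads on tray 3: 4. green beads on tray 1: 4.
|4 − 4| = 4 − 4 = 0.

0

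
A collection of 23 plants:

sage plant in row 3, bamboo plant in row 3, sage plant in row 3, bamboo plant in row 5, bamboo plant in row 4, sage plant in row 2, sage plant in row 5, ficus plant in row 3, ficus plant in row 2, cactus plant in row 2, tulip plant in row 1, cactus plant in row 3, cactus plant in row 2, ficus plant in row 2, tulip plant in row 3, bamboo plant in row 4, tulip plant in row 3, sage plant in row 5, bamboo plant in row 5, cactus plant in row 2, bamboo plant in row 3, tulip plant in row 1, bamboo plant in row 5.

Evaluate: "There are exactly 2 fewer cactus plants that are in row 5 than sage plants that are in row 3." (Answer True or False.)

True

There are 0 cactus plants in row 5.
There are 2 sage plants in row 3.
The claim requires 2 − 0 (= 2) to equal 2, which holds.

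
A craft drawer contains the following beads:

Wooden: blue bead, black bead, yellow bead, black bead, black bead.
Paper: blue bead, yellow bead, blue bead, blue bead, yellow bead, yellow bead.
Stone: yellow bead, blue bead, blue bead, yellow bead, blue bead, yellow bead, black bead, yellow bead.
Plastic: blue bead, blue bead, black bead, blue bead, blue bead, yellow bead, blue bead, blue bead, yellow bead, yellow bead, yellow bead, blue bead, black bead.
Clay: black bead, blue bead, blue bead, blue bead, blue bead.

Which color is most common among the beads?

blue

Counts by color: blue 18, yellow 12, black 7.
The maximum is 18, held uniquely by blue.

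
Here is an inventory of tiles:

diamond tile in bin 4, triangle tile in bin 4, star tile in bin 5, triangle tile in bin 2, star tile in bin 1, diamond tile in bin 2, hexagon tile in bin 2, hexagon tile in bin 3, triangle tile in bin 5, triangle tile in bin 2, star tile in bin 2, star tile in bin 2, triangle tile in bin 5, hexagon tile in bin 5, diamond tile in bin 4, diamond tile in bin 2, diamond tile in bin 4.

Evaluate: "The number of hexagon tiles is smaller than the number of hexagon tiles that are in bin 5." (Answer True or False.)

|hexagon tiles| = 3.
|hexagon tiles in bin 5| = 1.
The claim requires 3 < 1, which does not hold.

False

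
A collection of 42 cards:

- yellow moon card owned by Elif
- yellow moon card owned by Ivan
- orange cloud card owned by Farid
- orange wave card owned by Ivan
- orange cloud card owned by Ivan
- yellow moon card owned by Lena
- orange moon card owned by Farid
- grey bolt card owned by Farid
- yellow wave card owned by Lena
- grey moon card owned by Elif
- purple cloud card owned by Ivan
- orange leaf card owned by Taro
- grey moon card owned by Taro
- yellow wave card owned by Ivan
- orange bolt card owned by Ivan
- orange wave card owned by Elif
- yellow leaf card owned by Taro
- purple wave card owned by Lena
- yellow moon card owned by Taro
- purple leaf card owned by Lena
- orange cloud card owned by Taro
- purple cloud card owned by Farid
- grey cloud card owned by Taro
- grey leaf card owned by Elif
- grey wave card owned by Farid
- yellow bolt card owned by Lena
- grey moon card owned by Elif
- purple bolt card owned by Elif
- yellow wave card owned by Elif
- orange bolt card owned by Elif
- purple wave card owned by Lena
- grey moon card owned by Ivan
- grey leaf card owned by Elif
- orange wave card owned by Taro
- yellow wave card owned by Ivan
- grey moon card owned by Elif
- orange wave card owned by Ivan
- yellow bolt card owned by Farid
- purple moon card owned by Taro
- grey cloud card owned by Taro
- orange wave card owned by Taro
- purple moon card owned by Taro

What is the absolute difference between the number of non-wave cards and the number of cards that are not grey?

non-wave cards: 30. cards that are not grey: 31.
|30 − 31| = 31 − 30 = 1.

1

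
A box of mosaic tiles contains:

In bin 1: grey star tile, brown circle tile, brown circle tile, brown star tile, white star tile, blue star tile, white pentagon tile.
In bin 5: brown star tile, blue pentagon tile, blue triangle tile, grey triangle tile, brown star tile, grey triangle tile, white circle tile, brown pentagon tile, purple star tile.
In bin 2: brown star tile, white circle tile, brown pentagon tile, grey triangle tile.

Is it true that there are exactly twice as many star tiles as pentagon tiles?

There are 8 star tiles.
There are 4 pentagon tiles.
The claim requires 8 = 2 × 4 = 8, which holds.

True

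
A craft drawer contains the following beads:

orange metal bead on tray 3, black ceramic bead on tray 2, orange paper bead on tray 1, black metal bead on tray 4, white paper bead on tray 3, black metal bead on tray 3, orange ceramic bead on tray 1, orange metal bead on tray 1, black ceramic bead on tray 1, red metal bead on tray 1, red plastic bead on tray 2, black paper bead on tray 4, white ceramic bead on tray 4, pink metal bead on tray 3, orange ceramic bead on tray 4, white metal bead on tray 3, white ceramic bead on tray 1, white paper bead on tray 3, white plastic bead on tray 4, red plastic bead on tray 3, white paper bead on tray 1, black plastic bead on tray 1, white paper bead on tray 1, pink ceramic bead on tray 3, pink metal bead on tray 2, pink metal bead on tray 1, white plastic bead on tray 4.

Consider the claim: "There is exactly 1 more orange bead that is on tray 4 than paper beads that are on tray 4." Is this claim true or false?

orange beads on tray 4: 1.
paper beads on tray 4: 1.
The claim requires 1 − 1 (= 0) to equal 1, which does not hold.

False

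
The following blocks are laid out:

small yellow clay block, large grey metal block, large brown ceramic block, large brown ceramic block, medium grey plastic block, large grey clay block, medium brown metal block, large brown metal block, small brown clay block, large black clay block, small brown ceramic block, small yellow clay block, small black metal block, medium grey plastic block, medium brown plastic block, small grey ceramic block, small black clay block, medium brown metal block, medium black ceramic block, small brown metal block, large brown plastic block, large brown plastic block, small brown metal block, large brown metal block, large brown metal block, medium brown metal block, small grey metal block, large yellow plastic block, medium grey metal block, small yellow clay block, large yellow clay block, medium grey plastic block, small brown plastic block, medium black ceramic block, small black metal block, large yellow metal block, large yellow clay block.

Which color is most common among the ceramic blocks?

brown

Counts by color (restricted to ceramic blocks): brown 3, black 2, grey 1.
The maximum is 3, held uniquely by brown.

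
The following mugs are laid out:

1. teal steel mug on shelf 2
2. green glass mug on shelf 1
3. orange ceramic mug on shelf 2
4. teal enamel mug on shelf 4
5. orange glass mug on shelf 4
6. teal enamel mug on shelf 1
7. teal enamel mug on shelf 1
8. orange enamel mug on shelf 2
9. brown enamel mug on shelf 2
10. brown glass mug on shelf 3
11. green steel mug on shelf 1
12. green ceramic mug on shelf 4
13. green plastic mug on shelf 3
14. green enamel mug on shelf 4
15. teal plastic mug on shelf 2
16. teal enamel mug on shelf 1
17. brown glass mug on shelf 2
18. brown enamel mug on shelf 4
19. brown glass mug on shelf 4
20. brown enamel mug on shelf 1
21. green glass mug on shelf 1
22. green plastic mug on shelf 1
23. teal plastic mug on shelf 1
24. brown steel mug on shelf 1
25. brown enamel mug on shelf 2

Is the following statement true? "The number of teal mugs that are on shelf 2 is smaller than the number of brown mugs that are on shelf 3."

False

|teal mugs on shelf 2| = 2.
|brown mugs on shelf 3| = 1.
The claim requires 2 < 1, which does not hold.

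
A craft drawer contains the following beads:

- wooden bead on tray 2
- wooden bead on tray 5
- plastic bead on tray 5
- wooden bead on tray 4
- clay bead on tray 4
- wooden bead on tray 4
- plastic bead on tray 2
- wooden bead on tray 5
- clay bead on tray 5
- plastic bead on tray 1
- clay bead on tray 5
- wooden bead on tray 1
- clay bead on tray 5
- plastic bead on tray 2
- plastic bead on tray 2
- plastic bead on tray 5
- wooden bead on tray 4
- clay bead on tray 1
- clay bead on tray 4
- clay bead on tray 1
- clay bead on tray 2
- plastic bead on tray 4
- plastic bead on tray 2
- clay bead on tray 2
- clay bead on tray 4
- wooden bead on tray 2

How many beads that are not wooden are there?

Total beads: 26; with the excluded value: 8; remaining 26 − 8 = 18.

18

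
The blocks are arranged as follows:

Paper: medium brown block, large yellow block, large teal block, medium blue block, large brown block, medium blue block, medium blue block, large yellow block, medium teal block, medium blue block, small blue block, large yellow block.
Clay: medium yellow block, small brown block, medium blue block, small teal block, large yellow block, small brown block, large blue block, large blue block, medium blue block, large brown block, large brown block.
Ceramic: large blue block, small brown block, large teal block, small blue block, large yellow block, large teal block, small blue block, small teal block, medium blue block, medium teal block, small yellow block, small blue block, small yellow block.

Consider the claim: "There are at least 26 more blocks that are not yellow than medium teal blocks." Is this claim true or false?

There are 28 blocks that are not yellow.
There are 2 medium teal blocks.
The claim requires 28 − 2 = 26 ≥ 26, which holds.

True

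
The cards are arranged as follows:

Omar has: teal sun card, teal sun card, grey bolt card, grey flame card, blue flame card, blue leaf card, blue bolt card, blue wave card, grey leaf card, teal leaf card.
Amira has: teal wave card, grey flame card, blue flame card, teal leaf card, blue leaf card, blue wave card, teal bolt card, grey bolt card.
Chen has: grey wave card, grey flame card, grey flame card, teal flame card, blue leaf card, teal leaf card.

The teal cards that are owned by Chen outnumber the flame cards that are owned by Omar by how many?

0

teal cards owned by Chen: 2.
flame cards owned by Omar: 2.
2 − 2 = 0.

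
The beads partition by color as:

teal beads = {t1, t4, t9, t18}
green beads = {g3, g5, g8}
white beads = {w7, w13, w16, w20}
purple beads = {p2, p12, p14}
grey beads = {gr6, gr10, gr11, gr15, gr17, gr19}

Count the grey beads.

6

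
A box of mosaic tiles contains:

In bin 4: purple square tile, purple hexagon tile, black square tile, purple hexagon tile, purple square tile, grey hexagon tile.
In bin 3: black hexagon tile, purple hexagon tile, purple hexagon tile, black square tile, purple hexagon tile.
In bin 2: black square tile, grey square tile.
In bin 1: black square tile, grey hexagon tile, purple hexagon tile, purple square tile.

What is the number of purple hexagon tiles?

6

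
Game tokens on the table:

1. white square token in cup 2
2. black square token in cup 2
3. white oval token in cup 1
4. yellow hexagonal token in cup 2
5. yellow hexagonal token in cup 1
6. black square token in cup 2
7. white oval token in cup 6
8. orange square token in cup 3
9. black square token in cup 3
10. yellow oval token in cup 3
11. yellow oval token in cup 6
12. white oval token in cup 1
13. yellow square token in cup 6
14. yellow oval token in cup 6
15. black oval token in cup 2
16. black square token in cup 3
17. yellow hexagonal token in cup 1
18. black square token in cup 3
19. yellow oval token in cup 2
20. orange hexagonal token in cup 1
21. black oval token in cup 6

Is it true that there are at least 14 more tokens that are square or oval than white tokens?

False

tokens that are square or oval: 17.
white tokens: 4.
The claim requires 17 − 4 = 13 ≥ 14, which does not hold.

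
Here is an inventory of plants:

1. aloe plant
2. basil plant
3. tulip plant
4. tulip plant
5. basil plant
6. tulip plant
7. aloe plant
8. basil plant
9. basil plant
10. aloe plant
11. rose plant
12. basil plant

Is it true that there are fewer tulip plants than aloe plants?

False

There are 3 tulip plants.
There are 3 aloe plants.
The claim requires 3 < 3, which does not hold.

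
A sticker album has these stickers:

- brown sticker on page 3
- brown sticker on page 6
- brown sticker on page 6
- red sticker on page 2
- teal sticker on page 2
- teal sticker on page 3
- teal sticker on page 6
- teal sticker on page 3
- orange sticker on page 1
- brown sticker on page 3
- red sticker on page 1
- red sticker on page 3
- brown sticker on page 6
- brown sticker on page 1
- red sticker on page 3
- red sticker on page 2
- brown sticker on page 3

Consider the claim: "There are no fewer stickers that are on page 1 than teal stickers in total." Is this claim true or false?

False

|stickers on page 1| = 3.
|teal stickers| = 4.
The claim requires 3 ≥ 4, which does not hold.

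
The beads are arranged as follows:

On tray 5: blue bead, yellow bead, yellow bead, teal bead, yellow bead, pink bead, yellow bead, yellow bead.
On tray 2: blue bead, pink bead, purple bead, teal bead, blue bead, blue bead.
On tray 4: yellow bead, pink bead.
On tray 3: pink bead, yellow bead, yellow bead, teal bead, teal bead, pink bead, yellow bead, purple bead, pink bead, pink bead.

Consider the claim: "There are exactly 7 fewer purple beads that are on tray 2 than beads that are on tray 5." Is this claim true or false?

|purple beads on tray 2| = 1.
|beads on tray 5| = 8.
The claim requires 8 − 1 (= 7) to equal 7, which holds.

True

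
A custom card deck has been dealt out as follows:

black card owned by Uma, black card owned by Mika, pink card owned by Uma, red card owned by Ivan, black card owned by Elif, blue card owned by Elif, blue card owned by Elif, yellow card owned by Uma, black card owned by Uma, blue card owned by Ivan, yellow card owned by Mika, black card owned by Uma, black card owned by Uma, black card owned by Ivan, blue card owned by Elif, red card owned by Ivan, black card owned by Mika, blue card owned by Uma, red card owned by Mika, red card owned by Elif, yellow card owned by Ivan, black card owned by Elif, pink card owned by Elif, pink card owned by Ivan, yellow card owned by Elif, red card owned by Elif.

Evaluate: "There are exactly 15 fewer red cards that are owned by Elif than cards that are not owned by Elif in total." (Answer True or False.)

Count of red cards owned by Elif: 2.
Count of cards that are not owned by Elif: 17.
The claim requires 17 − 2 (= 15) to equal 15, which holds.

True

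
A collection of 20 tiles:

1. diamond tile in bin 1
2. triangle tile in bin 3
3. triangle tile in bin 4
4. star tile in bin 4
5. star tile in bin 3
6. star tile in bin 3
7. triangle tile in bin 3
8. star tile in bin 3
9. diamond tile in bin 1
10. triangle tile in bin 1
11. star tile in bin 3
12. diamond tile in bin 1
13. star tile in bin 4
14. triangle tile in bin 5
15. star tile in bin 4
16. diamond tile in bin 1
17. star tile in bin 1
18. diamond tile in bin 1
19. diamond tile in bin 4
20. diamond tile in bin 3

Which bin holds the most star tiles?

Counts by bin (restricted to star tiles): bin 3→4, bin 4→3, bin 1→1, bin 5→0.
The maximum is 4, held uniquely by bin 3.

bin 3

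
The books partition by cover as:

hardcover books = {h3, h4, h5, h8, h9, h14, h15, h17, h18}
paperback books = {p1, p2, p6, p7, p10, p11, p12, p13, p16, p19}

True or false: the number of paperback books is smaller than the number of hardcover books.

|paperback books| = 10.
|hardcover books| = 9.
The claim requires 10 < 9, which does not hold.

False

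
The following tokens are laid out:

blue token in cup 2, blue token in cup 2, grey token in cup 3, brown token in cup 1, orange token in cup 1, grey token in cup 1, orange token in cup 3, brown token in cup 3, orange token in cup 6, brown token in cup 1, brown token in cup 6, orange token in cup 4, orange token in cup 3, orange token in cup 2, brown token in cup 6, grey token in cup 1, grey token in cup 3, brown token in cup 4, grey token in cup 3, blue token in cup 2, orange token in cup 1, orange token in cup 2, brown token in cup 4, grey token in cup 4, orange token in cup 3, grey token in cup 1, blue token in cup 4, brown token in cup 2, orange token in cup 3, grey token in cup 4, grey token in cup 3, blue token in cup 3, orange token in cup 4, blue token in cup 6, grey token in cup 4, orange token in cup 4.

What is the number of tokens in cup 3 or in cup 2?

16

in cup 2: 6; in cup 3: 10; together 6 + 10 = 16.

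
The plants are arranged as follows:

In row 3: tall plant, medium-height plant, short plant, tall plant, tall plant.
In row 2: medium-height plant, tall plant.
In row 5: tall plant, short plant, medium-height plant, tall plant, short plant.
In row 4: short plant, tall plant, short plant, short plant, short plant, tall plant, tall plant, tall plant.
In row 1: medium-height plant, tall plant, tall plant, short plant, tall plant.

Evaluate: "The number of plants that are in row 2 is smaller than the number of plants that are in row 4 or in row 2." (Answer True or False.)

True

plants in row 2: 2.
plants in row 4 or in row 2: 10.
The claim requires 2 < 10, which holds.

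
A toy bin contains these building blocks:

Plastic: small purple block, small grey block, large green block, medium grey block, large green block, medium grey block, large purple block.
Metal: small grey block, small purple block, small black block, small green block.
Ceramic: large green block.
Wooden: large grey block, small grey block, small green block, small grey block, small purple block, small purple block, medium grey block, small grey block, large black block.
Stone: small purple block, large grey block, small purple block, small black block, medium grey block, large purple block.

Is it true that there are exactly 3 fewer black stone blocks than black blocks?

There is 1 black stone block.
There are 3 black blocks.
The claim requires 3 − 1 (= 2) to equal 3, which does not hold.

False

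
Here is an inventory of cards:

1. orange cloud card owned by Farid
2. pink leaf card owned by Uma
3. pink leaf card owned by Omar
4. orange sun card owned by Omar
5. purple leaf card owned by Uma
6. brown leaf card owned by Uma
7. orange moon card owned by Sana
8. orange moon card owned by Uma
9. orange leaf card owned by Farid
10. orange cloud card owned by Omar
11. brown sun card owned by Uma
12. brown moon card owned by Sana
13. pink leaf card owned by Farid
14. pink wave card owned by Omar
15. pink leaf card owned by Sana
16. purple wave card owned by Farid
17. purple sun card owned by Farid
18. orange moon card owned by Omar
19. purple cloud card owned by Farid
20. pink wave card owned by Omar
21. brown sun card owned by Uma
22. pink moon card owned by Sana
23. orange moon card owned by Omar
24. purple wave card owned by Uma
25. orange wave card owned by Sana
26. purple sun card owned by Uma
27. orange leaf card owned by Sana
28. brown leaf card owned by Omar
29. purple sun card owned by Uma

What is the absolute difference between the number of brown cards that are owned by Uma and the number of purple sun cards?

0

brown cards owned by Uma: 3. purple sun cards: 3.
|3 − 3| = 3 − 3 = 0.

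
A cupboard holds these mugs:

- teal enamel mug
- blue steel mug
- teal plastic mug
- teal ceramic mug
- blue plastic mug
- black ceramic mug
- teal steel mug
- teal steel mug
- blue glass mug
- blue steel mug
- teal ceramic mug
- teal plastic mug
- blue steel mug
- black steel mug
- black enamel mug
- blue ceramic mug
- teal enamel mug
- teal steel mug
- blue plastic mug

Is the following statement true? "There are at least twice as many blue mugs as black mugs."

True

There are 7 blue mugs.
There are 3 black mugs.
The claim requires 7 ≥ 2 × 3 = 6, which holds.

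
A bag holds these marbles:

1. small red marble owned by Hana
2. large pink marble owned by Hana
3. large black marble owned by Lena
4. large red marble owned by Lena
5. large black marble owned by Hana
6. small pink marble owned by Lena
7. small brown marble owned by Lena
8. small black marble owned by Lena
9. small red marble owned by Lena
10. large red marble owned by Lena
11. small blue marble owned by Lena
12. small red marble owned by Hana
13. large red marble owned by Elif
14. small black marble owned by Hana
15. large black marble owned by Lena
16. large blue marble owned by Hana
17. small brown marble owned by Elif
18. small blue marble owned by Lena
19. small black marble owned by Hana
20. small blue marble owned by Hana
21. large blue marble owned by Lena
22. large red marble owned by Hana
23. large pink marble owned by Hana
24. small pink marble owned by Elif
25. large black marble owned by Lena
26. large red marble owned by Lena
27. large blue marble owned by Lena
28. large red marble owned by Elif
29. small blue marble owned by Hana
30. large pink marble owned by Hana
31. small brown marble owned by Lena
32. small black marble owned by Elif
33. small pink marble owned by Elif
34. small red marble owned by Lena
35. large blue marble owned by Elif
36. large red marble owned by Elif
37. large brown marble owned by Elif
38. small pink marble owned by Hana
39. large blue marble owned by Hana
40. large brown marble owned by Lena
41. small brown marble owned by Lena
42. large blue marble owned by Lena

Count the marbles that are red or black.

19

black: 8; red: 11; together 8 + 11 = 19.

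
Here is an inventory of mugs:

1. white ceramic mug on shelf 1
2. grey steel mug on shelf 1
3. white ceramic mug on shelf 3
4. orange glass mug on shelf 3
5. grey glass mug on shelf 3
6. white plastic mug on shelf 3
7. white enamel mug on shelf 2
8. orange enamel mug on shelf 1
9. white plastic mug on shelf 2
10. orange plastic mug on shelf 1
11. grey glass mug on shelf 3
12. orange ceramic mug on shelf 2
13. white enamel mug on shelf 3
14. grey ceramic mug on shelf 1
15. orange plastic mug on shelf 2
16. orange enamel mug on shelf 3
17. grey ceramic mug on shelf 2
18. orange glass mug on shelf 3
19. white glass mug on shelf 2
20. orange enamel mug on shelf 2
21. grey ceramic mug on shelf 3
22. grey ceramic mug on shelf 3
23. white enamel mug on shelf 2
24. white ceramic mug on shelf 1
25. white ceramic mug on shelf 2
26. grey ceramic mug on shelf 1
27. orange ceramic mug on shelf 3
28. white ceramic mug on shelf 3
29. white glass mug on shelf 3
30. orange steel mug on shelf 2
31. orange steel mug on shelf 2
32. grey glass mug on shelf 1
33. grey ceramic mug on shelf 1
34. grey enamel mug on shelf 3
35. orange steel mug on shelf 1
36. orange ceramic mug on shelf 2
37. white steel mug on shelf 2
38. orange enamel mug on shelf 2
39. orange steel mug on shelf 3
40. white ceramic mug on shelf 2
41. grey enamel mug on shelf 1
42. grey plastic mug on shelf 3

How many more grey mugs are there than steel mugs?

grey mugs: 13.
steel mugs: 6.
13 − 6 = 7.

7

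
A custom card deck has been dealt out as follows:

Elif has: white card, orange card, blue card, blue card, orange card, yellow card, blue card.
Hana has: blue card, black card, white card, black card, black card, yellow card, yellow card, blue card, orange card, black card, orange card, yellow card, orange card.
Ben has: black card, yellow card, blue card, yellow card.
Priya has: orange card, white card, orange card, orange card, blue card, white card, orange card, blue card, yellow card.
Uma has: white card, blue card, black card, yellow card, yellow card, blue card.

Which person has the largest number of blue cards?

Counts by player (restricted to blue cards): Elif→3, Priya→2, Uma→2, Hana→2, Ben→1.
The maximum is 3, held uniquely by Elif.

Elif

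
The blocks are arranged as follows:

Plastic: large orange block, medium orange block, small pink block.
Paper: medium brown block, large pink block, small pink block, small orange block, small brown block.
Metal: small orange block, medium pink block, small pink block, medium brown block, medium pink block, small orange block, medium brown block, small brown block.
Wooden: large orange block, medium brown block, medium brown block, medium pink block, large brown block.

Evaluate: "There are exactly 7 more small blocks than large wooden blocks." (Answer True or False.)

False

small blocks: 8.
large wooden blocks: 2.
The claim requires 8 − 2 (= 6) to equal 7, which does not hold.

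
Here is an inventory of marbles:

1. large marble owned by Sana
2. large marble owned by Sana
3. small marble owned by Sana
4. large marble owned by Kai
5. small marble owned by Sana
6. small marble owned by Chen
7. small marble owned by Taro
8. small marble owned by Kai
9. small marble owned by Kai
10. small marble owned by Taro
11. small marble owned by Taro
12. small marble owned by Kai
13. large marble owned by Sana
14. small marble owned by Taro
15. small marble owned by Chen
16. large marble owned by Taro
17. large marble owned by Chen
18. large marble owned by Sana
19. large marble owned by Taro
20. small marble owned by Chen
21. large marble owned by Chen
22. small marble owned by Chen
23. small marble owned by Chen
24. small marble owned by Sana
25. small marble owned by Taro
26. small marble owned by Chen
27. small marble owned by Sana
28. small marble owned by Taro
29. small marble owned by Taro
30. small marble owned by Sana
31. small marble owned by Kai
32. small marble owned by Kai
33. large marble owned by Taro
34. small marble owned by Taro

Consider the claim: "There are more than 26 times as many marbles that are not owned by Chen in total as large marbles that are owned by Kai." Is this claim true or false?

|marbles that are not owned by Chen| = 26.
|large marbles owned by Kai| = 1.
The claim requires 26 > 26 × 1 = 26, which does not hold.

False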